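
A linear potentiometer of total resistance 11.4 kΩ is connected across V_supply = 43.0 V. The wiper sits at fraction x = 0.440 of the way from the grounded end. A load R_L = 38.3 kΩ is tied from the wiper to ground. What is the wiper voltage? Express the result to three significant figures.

V_out ≈ 17.6 V

Lower segment x·R_p = 5.016 kΩ; upper segment (1−x)·R_p = 6.384 kΩ.
Lower segment in parallel with the load: 5.016 ‖ 38.3 = 4.435 kΩ.
Then V_out = V_supply · 4.435/(6.384 + 4.435) = 17.63 V.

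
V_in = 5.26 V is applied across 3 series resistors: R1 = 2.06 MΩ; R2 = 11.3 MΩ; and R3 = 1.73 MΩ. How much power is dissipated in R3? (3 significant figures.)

The common current is I = 5.26/15.09 = 0.3486 µA.
P(R3) = I²·R3 = (0.3486)² × 1.73 = 0.2102 µW.

P ≈ 0.210 µW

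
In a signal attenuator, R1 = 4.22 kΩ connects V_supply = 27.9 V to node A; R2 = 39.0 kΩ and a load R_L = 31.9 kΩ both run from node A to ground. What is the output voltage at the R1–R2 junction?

V_out ≈ 22.5 V

First combine the lower leg with the load: R2 ‖ R_L = 17.55 kΩ.
Then V_out = V_supply · R2'/(R1 + R2') = 27.9 × 17.55/21.77 = 22.49 V.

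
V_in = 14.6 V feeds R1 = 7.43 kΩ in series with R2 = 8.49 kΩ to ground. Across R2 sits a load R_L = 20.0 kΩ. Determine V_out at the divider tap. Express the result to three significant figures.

First combine the lower leg with the load: R2 ‖ R_L = 5.960 kΩ.
Now apply the divider: V_out = 14.6 × 0.4451 = 6.499 V.

V_out ≈ 6.50 V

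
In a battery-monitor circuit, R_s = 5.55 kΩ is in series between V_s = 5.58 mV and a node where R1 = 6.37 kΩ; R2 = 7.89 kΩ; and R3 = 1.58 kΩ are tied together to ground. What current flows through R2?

Parallel bank: R_p = 1/(1/6.37 + 1/7.89 + 1/1.58) = 1.091 kΩ.
V_A = 5.58 × 1.091/6.641 = 0.9167 mV.
I(R2) = V_A / R2 = 0.9167/7.89 = 0.1162 µA.
(Check via current divider: I_total = 0.8402 µA; share G_k/ΣG = 0.1383 → same result.)

I ≈ 0.116 µA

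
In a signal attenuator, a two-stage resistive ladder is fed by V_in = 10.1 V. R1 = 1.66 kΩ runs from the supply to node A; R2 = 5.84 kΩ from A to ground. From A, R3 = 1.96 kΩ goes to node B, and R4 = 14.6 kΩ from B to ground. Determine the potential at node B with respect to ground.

V_B ≈ 6.43 V

The second stage (R3 + R4 = 16.56 kΩ) loads node A in parallel with R2.
R2 ‖ (R3+R4) = 4.317 kΩ.
First divider: V_A = V_in · 4.317/(1.66 + 4.317) = 7.295 V.
Then the unloaded second divider: V_B = V_A × R4/(R3+R4) = 7.295 × 0.8816 = 6.432 V.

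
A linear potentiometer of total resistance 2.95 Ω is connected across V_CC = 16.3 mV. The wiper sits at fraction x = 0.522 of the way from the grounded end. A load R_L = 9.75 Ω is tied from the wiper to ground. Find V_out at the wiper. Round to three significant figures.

V_out ≈ 7.91 mV

Lower segment x·R_p = 1.540 Ω; upper segment (1−x)·R_p = 1.410 Ω.
Lower segment in parallel with the load: 1.540 ‖ 9.75 = 1.330 Ω.
Then V_out = V_CC · 1.330/(1.410 + 1.330) = 7.911 mV.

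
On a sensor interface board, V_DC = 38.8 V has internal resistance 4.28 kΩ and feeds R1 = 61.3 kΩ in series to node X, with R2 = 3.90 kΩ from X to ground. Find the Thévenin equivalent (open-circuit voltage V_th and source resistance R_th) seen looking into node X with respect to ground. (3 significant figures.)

V_th ≈ 2.18 V, R_th ≈ 3.68 kΩ

R1' = 4.28 + 61.3 = 65.58 kΩ (source resistance + R1).
Open-circuit (no load on X): V_th = V_DC · R2/(R1' + R2) = 38.8 × 3.90/(65.58 + 3.90) = 2.178 V.
With V_DC suppressed (replaced by a short), R_th = R1' ‖ R2 = (65.58 × 3.90)/(65.58 + 3.90) = 3.681 kΩ.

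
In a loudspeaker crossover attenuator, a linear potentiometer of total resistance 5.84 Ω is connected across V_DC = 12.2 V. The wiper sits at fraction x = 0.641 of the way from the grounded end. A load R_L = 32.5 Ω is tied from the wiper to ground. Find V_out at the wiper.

Split the track: R_lower = x·R_p = 3.743 Ω, R_upper = (1−x)·R_p = 2.097 Ω.
(x·R_p) ‖ R_L = 3.357 Ω.
V_out = 12.2 × 3.357/(2.097 + 3.357) = 7.510 V.

V_out ≈ 7.51 V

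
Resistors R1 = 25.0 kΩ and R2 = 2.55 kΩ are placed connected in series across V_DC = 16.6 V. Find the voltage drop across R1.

V ≈ 15.1 V

ΣR = 25.0 + 2.55 = 27.55 kΩ.
By the voltage-divider rule, V = 16.6 × 25.00/27.55 = 15.06 V.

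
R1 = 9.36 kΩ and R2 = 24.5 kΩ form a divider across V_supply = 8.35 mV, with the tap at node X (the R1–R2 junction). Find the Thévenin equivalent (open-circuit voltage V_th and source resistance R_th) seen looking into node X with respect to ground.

V_th ≈ 6.04 mV, R_th ≈ 6.77 kΩ

Open-circuit (no load on X): V_th = V_supply · R2/(R1 + R2) = 8.35 × 24.5/(9.360 + 24.5) = 6.042 mV.
Looking into X with the source shorted: R_th = R1·R2/(R1+R2) = 9.360 × 24.5/33.86 = 6.773 kΩ.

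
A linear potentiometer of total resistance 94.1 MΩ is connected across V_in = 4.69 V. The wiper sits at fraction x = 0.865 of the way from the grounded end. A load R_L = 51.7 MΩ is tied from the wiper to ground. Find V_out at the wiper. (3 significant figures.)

Lower segment x·R_p = 81.40 MΩ; upper segment (1−x)·R_p = 12.70 MΩ.
(x·R_p) ‖ R_L = 31.62 MΩ.
Loaded-divider output: V_out = 4.69 × 0.7134 = 3.346 V.

V_out ≈ 3.35 V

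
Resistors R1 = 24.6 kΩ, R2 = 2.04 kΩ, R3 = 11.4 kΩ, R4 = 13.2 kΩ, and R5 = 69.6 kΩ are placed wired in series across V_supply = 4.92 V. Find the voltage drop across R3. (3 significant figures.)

V ≈ 0.464 V

Total series resistance ΣR = 24.6 + 2.04 + 11.4 + 13.2 + 69.6 = 120.8 kΩ.
V = V_supply · R/ΣR = 4.92 × 0.09434 = 0.4642 V.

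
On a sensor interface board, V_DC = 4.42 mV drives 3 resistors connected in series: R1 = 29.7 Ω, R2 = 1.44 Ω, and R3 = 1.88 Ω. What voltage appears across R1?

Total series resistance ΣR = 29.7 + 1.44 + 1.88 = 33.02 Ω.
By the voltage-divider rule, V = 4.42 × 29.70/33.02 = 3.976 mV.

V ≈ 3.98 mV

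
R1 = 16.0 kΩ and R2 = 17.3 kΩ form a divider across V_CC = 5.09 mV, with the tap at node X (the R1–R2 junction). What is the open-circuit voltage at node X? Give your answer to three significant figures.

Open-circuit (no load on X): V_th = V_CC · R2/(R1 + R2) = 5.09 × 17.3/(16.00 + 17.3) = 2.644 mV.

V_th ≈ 2.64 mV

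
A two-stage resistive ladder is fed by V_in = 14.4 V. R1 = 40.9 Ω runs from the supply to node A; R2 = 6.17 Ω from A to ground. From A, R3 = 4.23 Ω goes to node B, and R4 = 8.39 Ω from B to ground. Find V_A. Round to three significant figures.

V_A ≈ 1.32 V

Looking into the second stage from A: R3 + R4 = 12.62 Ω appears in parallel with R2.
R2 ‖ (R3+R4) = 4.144 Ω.
V_A = 14.4 × 4.144/(40.9 + 4.144) = 1.325 V.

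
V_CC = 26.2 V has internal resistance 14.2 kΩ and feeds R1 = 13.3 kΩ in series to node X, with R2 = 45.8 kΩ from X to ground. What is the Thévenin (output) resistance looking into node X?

R1' = 14.2 + 13.3 = 27.50 kΩ (source resistance + R1).
Zeroing V_CC shorts the top of R1' to ground, so R_th = R1' ‖ R2 = 17.18 kΩ.

R_th ≈ 17.2 kΩ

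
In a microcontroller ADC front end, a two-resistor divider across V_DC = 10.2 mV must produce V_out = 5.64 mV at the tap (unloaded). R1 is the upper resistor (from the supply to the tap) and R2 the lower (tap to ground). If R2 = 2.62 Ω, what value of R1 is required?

R1 ≈ 2.12 Ω

V_out/V_DC = R2/(R1+R2) = 0.5529.
So R1 = R2 · (V_DC/V_out − 1) = 2.62 × (10.2/5.64 − 1) = 2.62 × 0.8085 = 2.118 Ω.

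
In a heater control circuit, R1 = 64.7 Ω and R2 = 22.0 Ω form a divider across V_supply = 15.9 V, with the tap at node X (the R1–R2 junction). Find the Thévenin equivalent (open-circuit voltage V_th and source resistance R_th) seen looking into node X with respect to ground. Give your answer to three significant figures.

V_th ≈ 4.03 V, R_th ≈ 16.4 Ω

V_th is the unloaded tap voltage: V_supply · R2/(R1+R2) = 15.9 × 0.2537 = 4.035 V.
With V_supply suppressed (replaced by a short), R_th = R1 ‖ R2 = (64.70 × 22.0)/(64.70 + 22.0) = 16.42 Ω.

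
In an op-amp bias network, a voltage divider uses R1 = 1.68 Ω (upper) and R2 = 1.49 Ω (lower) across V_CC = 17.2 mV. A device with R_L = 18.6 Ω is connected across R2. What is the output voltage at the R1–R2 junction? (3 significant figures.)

First combine the lower leg with the load: R2 ‖ R_L = 1.379 Ω.
Then V_out = V_CC · R2'/(R1 + R2') = 17.2 × 1.379/3.059 = 7.755 mV.

V_out ≈ 7.76 mV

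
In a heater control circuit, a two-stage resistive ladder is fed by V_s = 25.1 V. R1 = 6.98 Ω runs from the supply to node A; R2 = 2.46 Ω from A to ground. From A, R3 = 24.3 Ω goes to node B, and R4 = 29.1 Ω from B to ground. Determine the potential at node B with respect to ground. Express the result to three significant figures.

Looking into the second stage from A: R3 + R4 = 53.40 Ω appears in parallel with R2.
R2 ‖ (R3+R4) = 2.352 Ω.
First divider: V_A = V_s · 2.352/(6.98 + 2.352) = 6.325 V.
Then the unloaded second divider: V_B = V_A × R4/(R3+R4) = 6.325 × 0.5449 = 3.447 V.

V_B ≈ 3.45 V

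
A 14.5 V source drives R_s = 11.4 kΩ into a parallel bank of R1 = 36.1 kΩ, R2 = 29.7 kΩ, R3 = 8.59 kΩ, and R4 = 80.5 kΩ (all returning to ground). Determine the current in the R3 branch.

Combine the parallel branches: R_p = (1/36.1 + 1/29.7 + 1/8.59 + 1/80.5)⁻¹ = 5.257 kΩ.
V_A = 14.5 × 5.257/16.66 = 4.576 V.
Branch current I = V_A/R3 = 4.576/8.59 = 0.5328 mA.
(Equivalently: I_total = 0.8705 mA, then current-divider fraction G_k/ΣG = 0.6120.)

I ≈ 0.533 mA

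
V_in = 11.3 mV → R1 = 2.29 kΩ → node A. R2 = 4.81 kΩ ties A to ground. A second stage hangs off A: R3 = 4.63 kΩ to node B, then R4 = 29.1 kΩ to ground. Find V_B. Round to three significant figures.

V_B ≈ 6.31 mV

Node A sees R2 in parallel with the series input of stage 2, R3 + R4 = 33.73 kΩ.
Effective lower resistance at A: R2 ‖ 33.73 = 4.210 kΩ.
V_A = 11.3 × 4.210/(2.29 + 4.210) = 7.319 mV.
Stage 2 is unloaded, so V_B = V_A · R4/(R3+R4) = 7.319 × 29.1/33.73 = 6.314 mV.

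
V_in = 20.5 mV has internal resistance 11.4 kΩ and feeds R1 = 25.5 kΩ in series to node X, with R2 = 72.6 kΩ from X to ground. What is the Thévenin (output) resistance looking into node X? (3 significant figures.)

R_th ≈ 24.5 kΩ

R1' = 11.4 + 25.5 = 36.90 kΩ (source resistance + R1).
Looking into X with the source shorted: R_th = R1'·R2/(R1'+R2) = 36.90 × 72.6/109.5 = 24.47 kΩ.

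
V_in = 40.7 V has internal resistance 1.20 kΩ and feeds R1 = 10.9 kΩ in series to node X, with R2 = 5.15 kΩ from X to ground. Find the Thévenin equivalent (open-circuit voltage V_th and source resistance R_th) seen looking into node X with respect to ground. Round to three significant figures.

R1' = 1.20 + 10.9 = 12.10 kΩ (source resistance + R1).
Open-circuit (no load on X): V_th = V_in · R2/(R1' + R2) = 40.7 × 5.15/(12.10 + 5.15) = 12.15 V.
Zeroing V_in shorts the top of R1' to ground, so R_th = R1' ‖ R2 = 3.612 kΩ.

V_th ≈ 12.2 V, R_th ≈ 3.61 kΩ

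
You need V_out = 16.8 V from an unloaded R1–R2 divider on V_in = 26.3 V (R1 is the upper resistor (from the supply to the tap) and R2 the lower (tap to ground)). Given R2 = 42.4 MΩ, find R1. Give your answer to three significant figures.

R1 ≈ 24.0 MΩ

V_out/V_in = R2/(R1+R2) = 0.6388.
R1 = R2·(1/k − 1) = 42.4 × 0.5655 = 23.98 MΩ.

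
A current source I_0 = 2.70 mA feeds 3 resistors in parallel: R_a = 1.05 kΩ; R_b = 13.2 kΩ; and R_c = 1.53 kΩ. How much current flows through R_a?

Total conductance ΣG = 1/1.05 + 1/13.2 + 1/1.53 = 1.682 (units of 1/kΩ).
By the current-divider rule, I = I_0 · G_k/ΣG = 2.70 × 0.5663 = 1.529 mA.

I ≈ 1.53 mA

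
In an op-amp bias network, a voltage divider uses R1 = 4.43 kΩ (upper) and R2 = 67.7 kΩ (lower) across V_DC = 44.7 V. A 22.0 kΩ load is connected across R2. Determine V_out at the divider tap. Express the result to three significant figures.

V_out ≈ 35.3 V

First combine the lower leg with the load: R2 ‖ R_L = 16.60 kΩ.
Now apply the divider: V_out = 44.7 × 0.7894 = 35.29 V.
(Unloaded it would be 42.0 V; the load pulls it down.)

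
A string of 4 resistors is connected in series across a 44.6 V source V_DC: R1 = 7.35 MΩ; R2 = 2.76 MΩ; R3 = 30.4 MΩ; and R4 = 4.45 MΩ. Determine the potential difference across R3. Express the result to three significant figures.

ΣR = 7.35 + 2.76 + 30.4 + 4.45 = 44.96 MΩ.
Voltage divider: V = V_DC · (30.40 / 44.96) = 44.6 × 0.6762 = 30.16 V.

V ≈ 30.2 V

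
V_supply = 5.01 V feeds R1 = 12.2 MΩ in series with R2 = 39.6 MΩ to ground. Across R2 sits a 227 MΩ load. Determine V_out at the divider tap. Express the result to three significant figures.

V_out ≈ 3.68 V

R2 ‖ R_L = (39.6 × 227)/(39.6 + 227) = 33.72 MΩ.
Then V_out = V_supply · R2'/(R1 + R2') = 5.01 × 33.72/45.92 = 3.679 V.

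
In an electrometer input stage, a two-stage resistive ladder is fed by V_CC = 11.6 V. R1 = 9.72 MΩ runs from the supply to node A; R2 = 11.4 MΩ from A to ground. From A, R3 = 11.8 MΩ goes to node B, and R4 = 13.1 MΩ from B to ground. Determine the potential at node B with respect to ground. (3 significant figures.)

The second stage (R3 + R4 = 24.90 MΩ) loads node A in parallel with R2.
R2 ‖ (R3+R4) = 7.820 MΩ.
V_A = 11.6 × 7.820/(9.72 + 7.820) = 5.172 V.
Stage 2 is unloaded, so V_B = V_A · R4/(R3+R4) = 5.172 × 13.1/24.90 = 2.721 V.

V_B ≈ 2.72 V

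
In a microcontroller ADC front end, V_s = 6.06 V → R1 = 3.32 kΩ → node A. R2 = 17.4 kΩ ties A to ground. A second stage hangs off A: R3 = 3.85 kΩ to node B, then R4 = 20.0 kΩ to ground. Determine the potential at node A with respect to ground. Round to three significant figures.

The second stage (R3 + R4 = 23.85 kΩ) loads node A in parallel with R2.
R2 ‖ (R3+R4) = 10.06 kΩ.
First divider: V_A = V_s · 10.06/(3.32 + 10.06) = 4.556 V.

V_A ≈ 4.56 V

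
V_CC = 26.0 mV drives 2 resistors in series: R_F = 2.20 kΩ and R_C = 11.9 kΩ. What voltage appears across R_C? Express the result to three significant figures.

Total series resistance ΣR = 2.20 + 11.9 = 14.10 kΩ.
By the voltage-divider rule, V = 26.0 × 11.90/14.10 = 21.94 mV.

V ≈ 21.9 mV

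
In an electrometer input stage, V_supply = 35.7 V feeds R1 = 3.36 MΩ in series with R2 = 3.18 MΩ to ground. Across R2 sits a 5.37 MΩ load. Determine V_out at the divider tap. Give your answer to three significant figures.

V_out ≈ 13.3 V

The load sits in parallel with R2, giving an effective lower resistance R2' = R2·R_L/(R2+R_L) = 1.997 MΩ.
Now apply the divider: V_out = 35.7 × 0.3728 = 13.31 V.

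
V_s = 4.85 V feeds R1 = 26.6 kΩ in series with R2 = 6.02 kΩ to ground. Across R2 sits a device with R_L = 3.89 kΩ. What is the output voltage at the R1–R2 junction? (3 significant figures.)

R2 ‖ R_L = (6.02 × 3.89)/(6.02 + 3.89) = 2.363 kΩ.
Now apply the divider: V_out = 4.85 × 0.08159 = 0.3957 V.

V_out ≈ 0.396 V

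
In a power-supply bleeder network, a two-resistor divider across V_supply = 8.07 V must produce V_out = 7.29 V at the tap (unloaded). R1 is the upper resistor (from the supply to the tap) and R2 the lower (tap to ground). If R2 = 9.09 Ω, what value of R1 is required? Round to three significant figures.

The divider ratio is R2/(R1+R2) = 7.29/8.07 = 0.9033.
So R1 = R2 · (V_supply/V_out − 1) = 9.09 × (8.07/7.29 − 1) = 9.09 × 0.1070 = 0.9726 Ω.

R1 ≈ 0.973 Ω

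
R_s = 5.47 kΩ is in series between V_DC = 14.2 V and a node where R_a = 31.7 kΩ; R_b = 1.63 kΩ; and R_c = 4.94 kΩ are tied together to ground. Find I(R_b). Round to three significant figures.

I ≈ 1.55 mA

Parallel bank: R_p = 1/(1/31.7 + 1/1.63 + 1/4.94) = 1.180 kΩ.
V_A = 14.2 × 1.180/6.650 = 2.520 V.
Branch current I = V_A/R_b = 2.520/1.63 = 1.546 mA.
(Equivalently: I_total = 2.135 mA, then current-divider fraction G_k/ΣG = 0.7239.)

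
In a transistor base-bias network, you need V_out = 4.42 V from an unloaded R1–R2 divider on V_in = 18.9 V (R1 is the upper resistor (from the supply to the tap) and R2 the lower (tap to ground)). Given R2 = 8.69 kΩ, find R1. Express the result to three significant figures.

Required fraction k = V_out/V_in = 0.2339.
So R1 = R2 · (V_in/V_out − 1) = 8.69 × (18.9/4.42 − 1) = 8.69 × 3.276 = 28.47 kΩ.

R1 ≈ 28.5 kΩ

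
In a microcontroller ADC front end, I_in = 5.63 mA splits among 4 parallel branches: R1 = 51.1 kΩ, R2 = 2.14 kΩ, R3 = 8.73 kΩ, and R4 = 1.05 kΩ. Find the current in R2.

Conductances: ΣG = 1/51.1 + 1/2.14 + 1/8.73 + 1/1.05 = 1.554 (1/kΩ).
Current divider: I(R2) = I_in · G_k/ΣG = 5.63 × (0.4673/1.554) = 5.63 × 0.3007 = 1.693 mA.

I ≈ 1.69 mA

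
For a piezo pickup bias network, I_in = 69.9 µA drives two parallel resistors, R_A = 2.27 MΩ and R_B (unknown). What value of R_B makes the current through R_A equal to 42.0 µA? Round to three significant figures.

R_B ≈ 3.42 MΩ

Two-branch current divider: I_A = I_in · R_B/(R_A + R_B).
With f = 0.6009, R_B = R_A · f/(1−f) = 2.27 × 1.505 = 3.417 MΩ.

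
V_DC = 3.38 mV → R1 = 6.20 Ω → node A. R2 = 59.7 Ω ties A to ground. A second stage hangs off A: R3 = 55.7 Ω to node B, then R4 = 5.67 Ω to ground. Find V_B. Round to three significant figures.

The second stage (R3 + R4 = 61.37 Ω) loads node A in parallel with R2.
R2 ‖ (R3+R4) = 30.26 Ω.
First divider: V_A = V_DC · 30.26/(6.20 + 30.26) = 2.805 mV.
V_B = V_A × 0.09239 = 0.2592 mV.

V_B ≈ 0.259 mV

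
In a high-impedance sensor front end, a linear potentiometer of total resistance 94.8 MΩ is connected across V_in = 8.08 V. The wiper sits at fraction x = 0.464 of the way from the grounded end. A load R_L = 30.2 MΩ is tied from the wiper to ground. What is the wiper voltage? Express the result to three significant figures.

V_out ≈ 2.11 V

The pot divides into 50.81 MΩ above the wiper and 43.99 MΩ below.
(x·R_p) ‖ R_L = 17.91 MΩ.
V_out = 8.08 × 17.91/(50.81 + 17.91) = 2.105 V.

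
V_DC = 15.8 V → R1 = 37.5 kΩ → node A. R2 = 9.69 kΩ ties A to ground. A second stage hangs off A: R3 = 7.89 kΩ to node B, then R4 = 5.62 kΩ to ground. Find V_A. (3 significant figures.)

The second stage (R3 + R4 = 13.51 kΩ) loads node A in parallel with R2.
Effective lower resistance at A: R2 ‖ 13.51 = 5.643 kΩ.
V_A = 15.8 × 5.643/(37.5 + 5.643) = 2.067 V.

V_A ≈ 2.07 V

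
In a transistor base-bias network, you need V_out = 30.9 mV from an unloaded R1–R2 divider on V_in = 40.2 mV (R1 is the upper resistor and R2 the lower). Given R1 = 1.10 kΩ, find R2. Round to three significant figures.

V_out/V_in = R2/(R1+R2) = 0.7687.
Rearranging, R2 = R1·k/(1−k) = 1.10 × 3.323 = 3.655 kΩ.

R2 ≈ 3.65 kΩ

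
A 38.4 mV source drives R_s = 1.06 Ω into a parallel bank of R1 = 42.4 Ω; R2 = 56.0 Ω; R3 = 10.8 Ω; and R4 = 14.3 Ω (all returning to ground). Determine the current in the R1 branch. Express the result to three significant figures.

Equivalent of the parallel group: R_p = 4.903 Ω.
V_A by voltage divider: V_A = 38.4 × 4.903/(1.06 + 4.903) = 31.57 mV.
I(R1) = V_A / R1 = 31.57/42.4 = 0.7447 mA.
(Check via current divider: I_total = 6.440 mA; share G_k/ΣG = 0.1156 → same result.)

I ≈ 0.745 mA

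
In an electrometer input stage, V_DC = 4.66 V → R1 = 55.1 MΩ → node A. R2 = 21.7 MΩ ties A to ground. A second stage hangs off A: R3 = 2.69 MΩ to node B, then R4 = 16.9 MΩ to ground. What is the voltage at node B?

V_B ≈ 0.633 V

Looking into the second stage from A: R3 + R4 = 19.59 MΩ appears in parallel with R2.
Effective lower resistance at A: R2 ‖ 19.59 = 10.30 MΩ.
So V_A = 4.66 × 0.1574 = 0.7336 V.
V_B = V_A × 0.8627 = 0.6329 V.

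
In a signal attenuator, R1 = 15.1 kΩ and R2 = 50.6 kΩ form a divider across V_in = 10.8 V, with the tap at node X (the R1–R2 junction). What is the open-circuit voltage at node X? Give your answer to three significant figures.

V_th ≈ 8.32 V

Open-circuit (no load on X): V_th = V_in · R2/(R1 + R2) = 10.8 × 50.6/(15.10 + 50.6) = 8.318 V.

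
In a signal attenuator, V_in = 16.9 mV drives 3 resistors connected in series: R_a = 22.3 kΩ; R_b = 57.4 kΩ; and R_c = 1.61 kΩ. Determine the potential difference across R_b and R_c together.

ΣR = 22.3 + 57.4 + 1.61 = 81.31 kΩ.
R_{R_b..R_c} = 57.4 + 1.61 = 59.01 kΩ.
V = V_in · R/ΣR = 16.9 × 0.7257 = 12.27 mV.

V ≈ 12.3 mV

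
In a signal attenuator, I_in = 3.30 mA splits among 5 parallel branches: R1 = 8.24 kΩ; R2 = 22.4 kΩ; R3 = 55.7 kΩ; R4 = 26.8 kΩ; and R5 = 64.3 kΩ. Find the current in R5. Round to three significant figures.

I ≈ 0.217 mA

Total conductance ΣG = 1/8.24 + 1/22.4 + 1/55.7 + 1/26.8 + 1/64.3 = 0.2368 (units of 1/kΩ).
Current divider: I(R5) = I_in · G_k/ΣG = 3.30 × (0.01555/0.2368) = 3.30 × 0.06567 = 0.2167 mA.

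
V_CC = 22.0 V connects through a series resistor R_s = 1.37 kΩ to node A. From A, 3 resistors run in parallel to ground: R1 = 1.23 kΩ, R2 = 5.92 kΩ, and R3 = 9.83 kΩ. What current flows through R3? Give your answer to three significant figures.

I ≈ 0.901 mA

Equivalent of the parallel group: R_p = 0.9228 kΩ.
V_A = 22.0 × 0.9228/2.293 = 8.855 V.
Branch current I = V_A/R3 = 8.855/9.83 = 0.9008 mA.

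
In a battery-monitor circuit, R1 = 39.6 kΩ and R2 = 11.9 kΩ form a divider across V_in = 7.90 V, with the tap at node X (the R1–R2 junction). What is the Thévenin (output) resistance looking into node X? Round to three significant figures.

Looking into X with the source shorted: R_th = R1·R2/(R1+R2) = 39.60 × 11.9/51.50 = 9.150 kΩ.

R_th ≈ 9.15 kΩ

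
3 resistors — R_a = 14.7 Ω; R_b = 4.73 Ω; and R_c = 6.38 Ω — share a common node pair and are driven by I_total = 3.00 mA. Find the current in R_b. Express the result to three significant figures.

I ≈ 1.45 mA

ΣG = 1/14.7 + 1/4.73 + 1/6.38 = 0.4362.
R_b takes the fraction G_k/ΣG = 0.2114/0.4362 = 0.4847, so I = 3.00 × 0.4847 = 1.454 mA.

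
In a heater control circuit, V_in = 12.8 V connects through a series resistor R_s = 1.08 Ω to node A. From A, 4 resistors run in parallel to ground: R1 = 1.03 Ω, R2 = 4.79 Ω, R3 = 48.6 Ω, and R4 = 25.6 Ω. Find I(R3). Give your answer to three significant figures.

I ≈ 0.113 A

Combine the parallel branches: R_p = (1/1.03 + 1/4.79 + 1/48.6 + 1/25.6)⁻¹ = 0.8069 Ω.
V_A = 12.8 × 0.8069/1.887 = 5.474 V.
Branch current I = V_A/R3 = 5.474/48.6 = 0.1126 A.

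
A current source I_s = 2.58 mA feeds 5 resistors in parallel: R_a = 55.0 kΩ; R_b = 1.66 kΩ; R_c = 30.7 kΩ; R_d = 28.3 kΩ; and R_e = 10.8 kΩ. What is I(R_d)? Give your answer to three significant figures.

I ≈ 0.117 mA

ΣG = 1/55.0 + 1/1.66 + 1/30.7 + 1/28.3 + 1/10.8 = 0.7811.
R_d takes the fraction G_k/ΣG = 0.03534/0.7811 = 0.04524, so I = 2.58 × 0.04524 = 0.1167 mA.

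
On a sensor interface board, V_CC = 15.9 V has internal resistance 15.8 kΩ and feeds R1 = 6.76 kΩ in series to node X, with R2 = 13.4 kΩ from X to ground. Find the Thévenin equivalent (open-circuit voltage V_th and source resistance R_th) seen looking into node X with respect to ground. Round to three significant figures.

V_th ≈ 5.92 V, R_th ≈ 8.41 kΩ

R1' = 15.8 + 6.76 = 22.56 kΩ (source resistance + R1).
With X open, the divider is unloaded: V_th = 15.9 × 13.4/35.96 = 5.925 V.
Looking into X with the source shorted: R_th = R1'·R2/(R1'+R2) = 22.56 × 13.4/35.96 = 8.407 kΩ.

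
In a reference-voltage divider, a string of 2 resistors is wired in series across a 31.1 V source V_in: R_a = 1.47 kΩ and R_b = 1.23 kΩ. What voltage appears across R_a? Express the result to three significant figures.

Series total: ΣR = 1.47 + 1.23 = 2.700 kΩ.
V = V_in · R/ΣR = 31.1 × 0.5444 = 16.93 V.

V ≈ 16.9 V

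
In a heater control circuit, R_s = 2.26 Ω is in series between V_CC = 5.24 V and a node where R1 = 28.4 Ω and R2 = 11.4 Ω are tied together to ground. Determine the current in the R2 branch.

I ≈ 0.360 A

Parallel bank: R_p = 1/(1/28.4 + 1/11.4) = 8.135 Ω.
V_A = 5.24 × 8.135/10.39 = 4.101 V.
Branch current I = V_A/R2 = 4.101/11.4 = 0.3597 A.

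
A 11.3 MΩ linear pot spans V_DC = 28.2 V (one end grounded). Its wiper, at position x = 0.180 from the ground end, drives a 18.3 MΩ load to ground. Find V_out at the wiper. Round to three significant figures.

Split the track: R_lower = x·R_p = 2.034 MΩ, R_upper = (1−x)·R_p = 9.266 MΩ.
R_L loads the lower segment: effective lower R = 1.831 MΩ.
V_out = 28.2 × 1.831/(9.266 + 1.831) = 4.652 V.

V_out ≈ 4.65 V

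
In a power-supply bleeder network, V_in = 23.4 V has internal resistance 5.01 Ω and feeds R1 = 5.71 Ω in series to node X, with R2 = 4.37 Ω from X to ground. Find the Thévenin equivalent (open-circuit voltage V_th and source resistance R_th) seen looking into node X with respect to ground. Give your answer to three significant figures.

V_th ≈ 6.78 V, R_th ≈ 3.10 Ω

R1' = 5.01 + 5.71 = 10.72 Ω (source resistance + R1).
V_th is the unloaded tap voltage: V_in · R2/(R1'+R2) = 23.4 × 0.2896 = 6.777 V.
Zeroing V_in shorts the top of R1' to ground, so R_th = R1' ‖ R2 = 3.104 Ω.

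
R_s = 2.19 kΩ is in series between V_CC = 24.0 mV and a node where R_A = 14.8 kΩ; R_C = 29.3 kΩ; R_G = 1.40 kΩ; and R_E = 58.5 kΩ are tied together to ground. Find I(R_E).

Equivalent of the parallel group: R_p = 1.200 kΩ.
Node voltage V_A = V_CC · R_p/(R_s + R_p) = 24.0 × 0.3541 = 8.497 mV.
Branch current I = V_A/R_E = 8.497/58.5 = 0.1453 µA.

I ≈ 0.145 µA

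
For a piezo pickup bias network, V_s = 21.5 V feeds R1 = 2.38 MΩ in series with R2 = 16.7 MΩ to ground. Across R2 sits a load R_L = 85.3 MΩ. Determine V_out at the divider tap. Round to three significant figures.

The load sits in parallel with R2, giving an effective lower resistance R2' = R2·R_L/(R2+R_L) = 13.97 MΩ.
Now apply the divider: V_out = 21.5 × 0.8544 = 18.37 V.
(Unloaded it would be 18.8 V; the load pulls it down.)

V_out ≈ 18.4 V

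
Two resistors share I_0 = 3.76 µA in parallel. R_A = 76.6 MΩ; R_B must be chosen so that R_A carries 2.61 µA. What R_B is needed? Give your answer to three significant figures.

The fraction through R_A equals R_B/(R_A+R_B).
2.61/3.76 = R_B/(R_A + R_B) → R_B = R_A · (0.6941)/(1 − 0.6941) = 76.6 × 2.270 = 173.8 MΩ.

R_B ≈ 174 MΩ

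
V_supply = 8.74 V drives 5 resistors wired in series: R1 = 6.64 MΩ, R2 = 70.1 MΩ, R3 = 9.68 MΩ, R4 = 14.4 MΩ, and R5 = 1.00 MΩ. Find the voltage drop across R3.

V ≈ 0.831 V

ΣR = 6.64 + 70.1 + 9.68 + 14.4 + 1.00 = 101.8 MΩ.
V = V_supply · R/ΣR = 8.74 × 0.09507 = 0.8309 V.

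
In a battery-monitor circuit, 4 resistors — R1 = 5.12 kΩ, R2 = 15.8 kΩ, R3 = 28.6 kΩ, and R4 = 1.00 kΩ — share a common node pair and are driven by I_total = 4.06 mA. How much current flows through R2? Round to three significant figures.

I ≈ 0.199 mA

Conductances: ΣG = 1/5.12 + 1/15.8 + 1/28.6 + 1/1.00 = 1.294 (1/kΩ).
Current divider: I(R2) = I_total · G_k/ΣG = 4.06 × (0.06329/1.294) = 4.06 × 0.04893 = 0.1986 mA.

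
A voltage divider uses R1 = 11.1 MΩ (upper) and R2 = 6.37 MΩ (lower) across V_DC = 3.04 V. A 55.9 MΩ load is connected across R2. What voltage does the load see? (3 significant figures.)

V_out ≈ 1.03 V

The load sits in parallel with R2, giving an effective lower resistance R2' = R2·R_L/(R2+R_L) = 5.718 MΩ.
Voltage divider with the loaded lower leg: V_out = 3.04 × 5.718/(11.1 + 5.718) = 3.04 × 0.3400 = 1.034 V.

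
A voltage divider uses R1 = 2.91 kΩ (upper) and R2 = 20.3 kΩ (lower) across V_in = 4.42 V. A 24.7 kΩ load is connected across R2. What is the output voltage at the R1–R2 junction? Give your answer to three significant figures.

R2 ‖ R_L = (20.3 × 24.7)/(20.3 + 24.7) = 11.14 kΩ.
Now apply the divider: V_out = 4.42 × 0.7929 = 3.505 V.

V_out ≈ 3.50 V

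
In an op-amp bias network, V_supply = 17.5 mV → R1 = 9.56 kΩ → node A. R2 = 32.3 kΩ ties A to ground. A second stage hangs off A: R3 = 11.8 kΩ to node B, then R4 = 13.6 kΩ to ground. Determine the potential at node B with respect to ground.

Looking into the second stage from A: R3 + R4 = 25.40 kΩ appears in parallel with R2.
Effective lower resistance at A: R2 ‖ 25.40 = 14.22 kΩ.
So V_A = 17.5 × 0.5980 = 10.46 mV.
Stage 2 is unloaded, so V_B = V_A · R4/(R3+R4) = 10.46 × 13.6/25.40 = 5.603 mV.

V_B ≈ 5.60 mV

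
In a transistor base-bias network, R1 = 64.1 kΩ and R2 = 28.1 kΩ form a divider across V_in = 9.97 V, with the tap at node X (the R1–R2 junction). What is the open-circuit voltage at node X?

V_th ≈ 3.04 V

V_th is the unloaded tap voltage: V_in · R2/(R1+R2) = 9.97 × 0.3048 = 3.039 V.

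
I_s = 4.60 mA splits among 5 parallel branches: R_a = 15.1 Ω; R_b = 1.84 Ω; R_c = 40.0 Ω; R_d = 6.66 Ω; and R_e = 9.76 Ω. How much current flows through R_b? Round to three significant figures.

ΣG = 1/15.1 + 1/1.84 + 1/40.0 + 1/6.66 + 1/9.76 = 0.8873.
Current divider: I(R_b) = I_s · G_k/ΣG = 4.60 × (0.5435/0.8873) = 4.60 × 0.6125 = 2.817 mA.

I ≈ 2.82 mA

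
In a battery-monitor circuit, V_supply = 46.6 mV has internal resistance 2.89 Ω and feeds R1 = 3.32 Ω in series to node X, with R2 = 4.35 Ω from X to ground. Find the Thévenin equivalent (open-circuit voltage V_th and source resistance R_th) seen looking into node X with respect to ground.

V_th ≈ 19.2 mV, R_th ≈ 2.56 Ω

R1' = 2.89 + 3.32 = 6.210 Ω (source resistance + R1).
V_th is the unloaded tap voltage: V_supply · R2/(R1'+R2) = 46.6 × 0.4119 = 19.20 mV.
Zeroing V_supply shorts the top of R1' to ground, so R_th = R1' ‖ R2 = 2.558 Ω.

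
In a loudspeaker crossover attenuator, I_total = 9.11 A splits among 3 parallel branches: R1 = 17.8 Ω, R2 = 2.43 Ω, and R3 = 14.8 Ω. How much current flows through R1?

I ≈ 0.956 A

Total conductance ΣG = 1/17.8 + 1/2.43 + 1/14.8 = 0.5353 (units of 1/Ω).
R1 takes the fraction G_k/ΣG = 0.05618/0.5353 = 0.1050, so I = 9.11 × 0.1050 = 0.9561 A.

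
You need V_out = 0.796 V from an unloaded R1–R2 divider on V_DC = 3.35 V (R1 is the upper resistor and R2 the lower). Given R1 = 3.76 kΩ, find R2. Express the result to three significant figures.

R2 ≈ 1.17 kΩ

Required fraction k = V_out/V_DC = 0.2376.
So R2 = R1 · V_out/(V_DC − V_out) = 3.76 × 0.796/(3.35 − 0.796) = 3.76 × 0.3117 = 1.172 kΩ.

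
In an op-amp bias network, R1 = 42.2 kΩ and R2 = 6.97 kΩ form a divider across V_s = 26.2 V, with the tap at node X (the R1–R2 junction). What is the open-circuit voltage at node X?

V_th ≈ 3.71 V

Open-circuit (no load on X): V_th = V_s · R2/(R1 + R2) = 26.2 × 6.97/(42.20 + 6.97) = 3.714 V.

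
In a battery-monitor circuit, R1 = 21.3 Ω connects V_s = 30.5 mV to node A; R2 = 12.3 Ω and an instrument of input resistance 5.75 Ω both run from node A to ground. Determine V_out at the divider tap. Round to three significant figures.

V_out ≈ 4.74 mV

First combine the lower leg with the load: R2 ‖ R_L = 3.918 Ω.
Then V_out = V_s · R2'/(R1 + R2') = 30.5 × 3.918/25.22 = 4.739 mV.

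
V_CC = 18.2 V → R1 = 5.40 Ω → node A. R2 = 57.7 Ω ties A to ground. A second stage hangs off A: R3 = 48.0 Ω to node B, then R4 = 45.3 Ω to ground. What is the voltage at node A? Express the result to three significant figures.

The second stage (R3 + R4 = 93.30 Ω) loads node A in parallel with R2.
R2 ‖ (R3+R4) = 35.65 Ω.
So V_A = 18.2 × 0.8685 = 15.81 V.

V_A ≈ 15.8 V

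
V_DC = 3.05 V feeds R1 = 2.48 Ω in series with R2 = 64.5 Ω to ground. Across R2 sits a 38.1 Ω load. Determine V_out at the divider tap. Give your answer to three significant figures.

V_out ≈ 2.76 V

First combine the lower leg with the load: R2 ‖ R_L = 23.95 Ω.
Voltage divider with the loaded lower leg: V_out = 3.05 × 23.95/(2.48 + 23.95) = 3.05 × 0.9062 = 2.764 V.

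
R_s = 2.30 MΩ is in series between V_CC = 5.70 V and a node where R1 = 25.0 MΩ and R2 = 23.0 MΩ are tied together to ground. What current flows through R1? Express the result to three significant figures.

Equivalent of the parallel group: R_p = 11.98 MΩ.
V_A = 5.70 × 11.98/14.28 = 4.782 V.
I(R1) = V_A / R1 = 4.782/25.0 = 0.1913 µA.

I ≈ 0.191 µA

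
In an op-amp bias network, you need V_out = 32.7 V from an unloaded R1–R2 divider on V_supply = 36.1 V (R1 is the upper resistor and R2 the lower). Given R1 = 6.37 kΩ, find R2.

The divider ratio is R2/(R1+R2) = 32.7/36.1 = 0.9058.
R2 = R1 · 0.9058/(1 − 0.9058) = 61.26 kΩ.

R2 ≈ 61.3 kΩ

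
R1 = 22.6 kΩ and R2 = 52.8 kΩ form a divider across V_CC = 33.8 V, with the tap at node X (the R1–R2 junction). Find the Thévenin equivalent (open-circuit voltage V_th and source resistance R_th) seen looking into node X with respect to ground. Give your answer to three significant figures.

V_th is the unloaded tap voltage: V_CC · R2/(R1+R2) = 33.8 × 0.7003 = 23.67 V.
Looking into X with the source shorted: R_th = R1·R2/(R1+R2) = 22.60 × 52.8/75.40 = 15.83 kΩ.

V_th ≈ 23.7 V, R_th ≈ 15.8 kΩ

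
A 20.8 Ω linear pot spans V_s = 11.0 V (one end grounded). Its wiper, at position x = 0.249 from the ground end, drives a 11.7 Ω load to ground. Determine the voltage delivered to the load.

Split the track: R_lower = x·R_p = 5.179 Ω, R_upper = (1−x)·R_p = 15.62 Ω.
Lower segment in parallel with the load: 5.179 ‖ 11.7 = 3.590 Ω.
V_out = 11.0 × 3.590/(15.62 + 3.590) = 2.056 V.

V_out ≈ 2.06 V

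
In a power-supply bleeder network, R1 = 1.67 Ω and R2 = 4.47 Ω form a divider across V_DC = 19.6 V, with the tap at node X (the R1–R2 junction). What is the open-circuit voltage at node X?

V_th ≈ 14.3 V

With X open, the divider is unloaded: V_th = 19.6 × 4.47/6.140 = 14.27 V.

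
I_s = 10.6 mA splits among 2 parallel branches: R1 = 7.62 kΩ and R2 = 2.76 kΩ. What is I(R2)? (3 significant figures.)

I ≈ 7.78 mA

For two parallel branches, I_k = I_s · (other R)/(sum of R).
So I = 10.6 × 7.62/10.38 = 7.782 mA.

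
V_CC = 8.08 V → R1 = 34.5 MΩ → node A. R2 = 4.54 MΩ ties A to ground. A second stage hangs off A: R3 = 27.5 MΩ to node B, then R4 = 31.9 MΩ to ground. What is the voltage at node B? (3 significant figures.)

V_B ≈ 0.473 V

Looking into the second stage from A: R3 + R4 = 59.40 MΩ appears in parallel with R2.
Effective lower resistance at A: R2 ‖ 59.40 = 4.218 MΩ.
V_A = 8.08 × 4.218/(34.5 + 4.218) = 0.8802 V.
Stage 2 is unloaded, so V_B = V_A · R4/(R3+R4) = 0.8802 × 31.9/59.40 = 0.4727 V.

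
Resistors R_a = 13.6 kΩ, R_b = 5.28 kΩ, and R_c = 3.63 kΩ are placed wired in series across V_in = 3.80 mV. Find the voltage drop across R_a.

Series total: ΣR = 13.6 + 5.28 + 3.63 = 22.51 kΩ.
V = V_in · R/ΣR = 3.80 × 0.6042 = 2.296 mV.

V ≈ 2.30 mV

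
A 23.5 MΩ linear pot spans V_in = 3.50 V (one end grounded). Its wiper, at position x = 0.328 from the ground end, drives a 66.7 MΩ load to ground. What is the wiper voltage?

V_out ≈ 1.07 V

Lower segment x·R_p = 7.708 MΩ; upper segment (1−x)·R_p = 15.79 MΩ.
R_L loads the lower segment: effective lower R = 6.910 MΩ.
Loaded-divider output: V_out = 3.50 × 0.3044 = 1.065 V.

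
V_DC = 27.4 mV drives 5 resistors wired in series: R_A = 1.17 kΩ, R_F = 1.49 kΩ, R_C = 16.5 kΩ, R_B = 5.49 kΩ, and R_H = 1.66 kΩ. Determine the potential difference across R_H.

ΣR = 1.17 + 1.49 + 16.5 + 5.49 + 1.66 = 26.31 kΩ.
By the voltage-divider rule, V = 27.4 × 1.660/26.31 = 1.729 mV.

V ≈ 1.73 mV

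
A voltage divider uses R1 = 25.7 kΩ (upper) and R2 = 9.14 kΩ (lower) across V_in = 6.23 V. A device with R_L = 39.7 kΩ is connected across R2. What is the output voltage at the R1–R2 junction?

V_out ≈ 1.40 V

The load sits in parallel with R2, giving an effective lower resistance R2' = R2·R_L/(R2+R_L) = 7.430 kΩ.
Voltage divider with the loaded lower leg: V_out = 6.23 × 7.430/(25.7 + 7.430) = 6.23 × 0.2243 = 1.397 V.
(Unloaded it would be 1.63 V; the load pulls it down.)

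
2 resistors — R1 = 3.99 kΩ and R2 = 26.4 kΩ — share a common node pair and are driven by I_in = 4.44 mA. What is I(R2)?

With just two branches, the current splits inversely with resistance.
I(R2) = 4.44 × 3.99/(3.99 + 26.4) = 4.44 × 0.1313 = 0.5829 mA.

I ≈ 0.583 mA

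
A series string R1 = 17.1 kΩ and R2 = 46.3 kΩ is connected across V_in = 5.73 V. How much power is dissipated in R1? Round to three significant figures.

P ≈ 0.140 mW

ΣR = 63.40 kΩ → I = 5.73/63.40 = 0.09038 mA.
P = I²R = 0.008168 × 17.1 = 0.1397 mW.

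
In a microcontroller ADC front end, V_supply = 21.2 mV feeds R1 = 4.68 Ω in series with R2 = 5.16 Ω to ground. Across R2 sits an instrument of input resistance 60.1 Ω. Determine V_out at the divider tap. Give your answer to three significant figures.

First combine the lower leg with the load: R2 ‖ R_L = 4.752 Ω.
Voltage divider with the loaded lower leg: V_out = 21.2 × 4.752/(4.68 + 4.752) = 21.2 × 0.5038 = 10.68 mV.

V_out ≈ 10.7 mV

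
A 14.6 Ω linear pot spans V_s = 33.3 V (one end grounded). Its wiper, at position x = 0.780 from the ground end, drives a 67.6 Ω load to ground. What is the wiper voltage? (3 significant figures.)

The pot divides into 3.212 Ω above the wiper and 11.39 Ω below.
R_L loads the lower segment: effective lower R = 9.746 Ω.
V_out = 33.3 × 9.746/(3.212 + 9.746) = 25.05 V.

V_out ≈ 25.0 V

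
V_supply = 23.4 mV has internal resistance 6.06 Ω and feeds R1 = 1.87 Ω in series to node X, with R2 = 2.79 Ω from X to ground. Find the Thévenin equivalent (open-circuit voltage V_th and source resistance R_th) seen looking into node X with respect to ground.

V_th ≈ 6.09 mV, R_th ≈ 2.06 Ω

R1' = 6.06 + 1.87 = 7.930 Ω (source resistance + R1).
With X open, the divider is unloaded: V_th = 23.4 × 2.79/10.72 = 6.090 mV.
Zeroing V_supply shorts the top of R1' to ground, so R_th = R1' ‖ R2 = 2.064 Ω.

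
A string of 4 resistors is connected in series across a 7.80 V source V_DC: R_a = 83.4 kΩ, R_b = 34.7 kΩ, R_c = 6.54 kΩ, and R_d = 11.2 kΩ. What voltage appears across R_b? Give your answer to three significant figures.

V ≈ 1.99 V

Series total: ΣR = 83.4 + 34.7 + 6.54 + 11.2 = 135.8 kΩ.
V = V_DC · R/ΣR = 7.80 × 0.2554 = 1.992 V.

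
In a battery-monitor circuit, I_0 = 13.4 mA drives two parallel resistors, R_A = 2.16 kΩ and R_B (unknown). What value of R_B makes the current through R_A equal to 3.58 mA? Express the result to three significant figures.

Two-branch current divider: I_A = I_0 · R_B/(R_A + R_B).
With f = 0.2672, R_B = R_A · f/(1−f) = 2.16 × 0.3646 = 0.7875 kΩ.

R_B ≈ 0.787 kΩ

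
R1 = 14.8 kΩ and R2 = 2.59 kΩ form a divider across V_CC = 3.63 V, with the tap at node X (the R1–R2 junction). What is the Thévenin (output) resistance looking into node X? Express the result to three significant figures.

R_th ≈ 2.20 kΩ

Looking into X with the source shorted: R_th = R1·R2/(R1+R2) = 14.80 × 2.59/17.39 = 2.204 kΩ.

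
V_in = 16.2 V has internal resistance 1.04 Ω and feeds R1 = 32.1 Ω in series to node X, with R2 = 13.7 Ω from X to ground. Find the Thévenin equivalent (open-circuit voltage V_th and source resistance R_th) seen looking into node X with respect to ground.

V_th ≈ 4.74 V, R_th ≈ 9.69 Ω

R1' = 1.04 + 32.1 = 33.14 Ω (source resistance + R1).
V_th is the unloaded tap voltage: V_in · R2/(R1'+R2) = 16.2 × 0.2925 = 4.738 V.
Zeroing V_in shorts the top of R1' to ground, so R_th = R1' ‖ R2 = 9.693 Ω.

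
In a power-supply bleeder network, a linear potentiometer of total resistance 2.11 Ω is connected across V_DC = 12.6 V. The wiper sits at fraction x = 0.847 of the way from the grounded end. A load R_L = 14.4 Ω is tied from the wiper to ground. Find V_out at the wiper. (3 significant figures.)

The pot divides into 0.3228 Ω above the wiper and 1.787 Ω below.
R_L loads the lower segment: effective lower R = 1.590 Ω.
V_out = 12.6 × 1.590/(0.3228 + 1.590) = 10.47 V.

V_out ≈ 10.5 V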